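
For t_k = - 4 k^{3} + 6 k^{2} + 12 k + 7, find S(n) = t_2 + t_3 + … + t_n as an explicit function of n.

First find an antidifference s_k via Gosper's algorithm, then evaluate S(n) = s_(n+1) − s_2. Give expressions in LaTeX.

S(n) = - n^{4} + 8 n^{2} + 14 n - 21

t_(k+1)/t_k = (4*k**3 + 6*k**2 - 12*k - 21)/(4*k**3 - 6*k**2 - 12*k - 7).
Normal form (A,B,C) = (1, 1, k**3 - 3*k**2/2 - 3*k - 7/4).
Set up (1)·f(k+1) − (1)·f(k) − (k**3 - 3*k**2/2 - 3*k - 7/4) = 0.
From deg A=0, deg B=0, deg C=3: d=4.
Match coefficients ⇒ f(k) = k*(k**3 - 4*k**2 - 2*k - 2)/4.
Get s_k = R·t_k = k*(-k**3 + 4*k**2 + 2*k + 2) with R(k) = B(k−1)f(k)/C(k) = k*(k**3 - 4*k**2 - 2*k - 2)/(4*k**3 - 6*k**2 - 12*k - 7).
Verify: -4*k**3 + 6*k**2 + 12*k + 7 matches t_k.
Telescope: S(n) = s_(n+1) − s_(2) = -n**4 + 8*n**2 + 14*n + 7 − (28) = -n**4 + 8*n**2 + 14*n - 21.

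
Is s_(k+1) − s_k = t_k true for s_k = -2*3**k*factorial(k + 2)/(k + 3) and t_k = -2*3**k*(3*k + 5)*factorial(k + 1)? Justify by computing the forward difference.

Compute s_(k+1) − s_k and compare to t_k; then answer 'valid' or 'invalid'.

Invalid: residual 2*3**k*(3*k**2 + 14*k + 14)*factorial(k + 1)/((k + 3)*(k + 4)) ≠ 0.

s_(k+1) = -6*3**k*factorial(k + 3)/(k + 4)
s_(k+1) − s_k = -2*3**k*(3*k**2 + 17*k + 23)*factorial(k + 2)/((k + 3)*(k + 4))
(s_(k+1) − s_k) − t_k = 2*3**k*(3*k**2 + 14*k + 14)*factorial(k + 1)/((k + 3)*(k + 4))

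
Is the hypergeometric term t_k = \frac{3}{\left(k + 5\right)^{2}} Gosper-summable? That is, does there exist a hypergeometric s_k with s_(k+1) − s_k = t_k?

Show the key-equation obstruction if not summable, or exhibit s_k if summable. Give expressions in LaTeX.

Step 1: r(k) = (k + 5)**2/(k + 6)**2.
Gosper form: A/B · C(k+1)/C(k) with A=k**2 + 10*k + 25, B=k**2 + 12*k + 36, C=1.
f must satisfy (k**2 + 10*k + 25)·f(k+1) − (k**2 + 10*k + 25)·f(k) = 1.
deg f ≤ 0 (via 2,2,0).
Generic f = c0 gives residual -1; -1 = 0 cannot hold, so t_k is not Gosper-summable.

No; the coefficient equations for f are inconsistent.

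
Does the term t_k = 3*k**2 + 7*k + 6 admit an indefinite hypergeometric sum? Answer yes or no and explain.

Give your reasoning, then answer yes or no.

Yes. s_k = k*(k**2 + 2*k + 3).

t_(k+1)/t_k = (3*k**2 + 13*k + 16)/(3*k**2 + 7*k + 6).
Gosper form: A/B · C(k+1)/C(k) with A=1, B=1, C=k**2 + 7*k/3 + 2.
Need (1)·f(k+1) − (1)·f(k) = k**2 + 7*k/3 + 2.
Degrees (0,0,2) ⇒ d ≤ 3.
Solve for f: f(k) = k*(k**2 + 2*k + 3)/3 (degree 3 ≤ 3).
Certificate R = B(k−1)f/C = k*(k**2 + 2*k + 3)/(3*k**2 + 7*k + 6) gives s_k = k*(k**2 + 2*k + 3).
Δs = 3*k**2 + 7*k + 6, as required.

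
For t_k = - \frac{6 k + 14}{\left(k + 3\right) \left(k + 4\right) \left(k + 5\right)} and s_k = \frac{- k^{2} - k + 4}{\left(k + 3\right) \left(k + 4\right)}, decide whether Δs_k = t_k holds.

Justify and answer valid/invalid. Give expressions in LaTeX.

s_(k+1) = (-k - (k + 1)**2 + 3)/((k + 4)*(k + 5))
s_(k+1) − s_k = 2*(-3*k - 7)/(k**3 + 12*k**2 + 47*k + 60)
(s_(k+1) − s_k) − t_k = 0

valid (s_(k+1) − s_k reduces to t_k)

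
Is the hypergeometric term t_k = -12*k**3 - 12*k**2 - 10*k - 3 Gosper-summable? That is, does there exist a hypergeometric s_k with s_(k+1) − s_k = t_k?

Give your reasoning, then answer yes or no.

The ratio is (12*k**3 + 48*k**2 + 70*k + 37)/(12*k**3 + 12*k**2 + 10*k + 3).
Take A(k)=1, B(k)=1, C(k)=k**3 + k**2 + 5*k/6 + 1/4.
Need (1)·f(k+1) − (1)·f(k) = k**3 + k**2 + 5*k/6 + 1/4.
Degrees (0,0,3) ⇒ d ≤ 4.
Solving with deg f ≤ 4: f(k) = k**2*(3*k**2 - 2*k + 2)/12.
So s_k = (B(k−1)f/C)·t_k = (k**2*(3*k**2 - 2*k + 2)/(12*k**3 + 12*k**2 + 10*k + 3))·t_k = k**2*(-3*k**2 + 2*k - 2).
Check: Δs_k = -12*k**3 - 12*k**2 - 10*k - 3. ✓

Yes. s_k = k**2*(-3*k**2 + 2*k - 2).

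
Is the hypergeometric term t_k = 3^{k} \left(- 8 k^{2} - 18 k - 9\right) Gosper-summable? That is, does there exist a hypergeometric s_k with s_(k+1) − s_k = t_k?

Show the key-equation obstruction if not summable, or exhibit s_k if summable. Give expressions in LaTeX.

Yes. s_k = 3^{k} \left(- 4 k^{2} + 3 k - 3\right).

The ratio is 3*(8*k**2 + 34*k + 35)/(8*k**2 + 18*k + 9).
Gosper form: A/B · C(k+1)/C(k) with A=3, B=1, C=k**2 + 9*k/4 + 9/8.
Solve (3)·f(k+1) − (1)·f(k) = k**2 + 9*k/4 + 9/8.
Bound: deg f ≤ 2.
Solving with deg f ≤ 2: f(k) = (4*k**2 - 3*k + 3)/8.
Get s_k = R·t_k = 3**k*(-4*k**2 + 3*k - 3) with R(k) = B(k−1)f(k)/C(k) = (4*k**2 - 3*k + 3)/((2*k + 3)*(4*k + 3)).
Δs = 3**k*(-8*k**2 - 18*k - 9), as required.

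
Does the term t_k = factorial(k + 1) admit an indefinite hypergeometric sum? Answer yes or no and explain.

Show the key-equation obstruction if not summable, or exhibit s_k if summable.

The ratio is k + 2.
So A=k + 2 and B=1, with C=1.
Need (k + 2)·f(k+1) − (1)·f(k) = 1.
deg f ≤ -1 (via 1,0,0).
Negative degree bound (-1): no f exists, t_k not Gosper-summable.

No — t_k has no hypergeometric antidifference.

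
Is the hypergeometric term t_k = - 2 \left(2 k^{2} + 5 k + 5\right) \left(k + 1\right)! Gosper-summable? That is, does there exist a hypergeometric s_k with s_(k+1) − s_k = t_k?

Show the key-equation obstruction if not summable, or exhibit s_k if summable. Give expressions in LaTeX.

t_(k+1)/t_k = (k + 2)*(5*k + 2*(k + 1)**2 + 10)/(2*k**2 + 5*k + 5).
So A=k + 2 and B=1, with C=k**2 + 5*k/2 + 5/2.
Solve (k + 2)·f(k+1) − (1)·f(k) = k**2 + 5*k/2 + 5/2.
Degrees (1,0,2) ⇒ d ≤ 1.
A polynomial solution: f(k) = (2*k + 1)/2.
R(k) = B(k−1)·f(k)/C(k) = (2*k + 1)/(2*k**2 + 5*k + 5); s_k = R·t_k = -2*(2*k + 1)*factorial(k + 1).
s_(k+1) − s_k = -2*(2*k**2 + 5*k + 5)*factorial(k + 1) = t_k.

Yes. s_k = - 2 \left(2 k + 1\right) \left(k + 1\right)!.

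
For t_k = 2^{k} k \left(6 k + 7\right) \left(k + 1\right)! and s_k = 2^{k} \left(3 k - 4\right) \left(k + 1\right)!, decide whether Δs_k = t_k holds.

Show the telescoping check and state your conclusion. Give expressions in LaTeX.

valid; difference matches t_k

s_(k+1) = 2**(k + 1)*(3*k - 1)*factorial(k + 2)
s_(k+1) − s_k = 2**k*k*(6*k + 7)*factorial(k + 1)
(s_(k+1) − s_k) − t_k = 0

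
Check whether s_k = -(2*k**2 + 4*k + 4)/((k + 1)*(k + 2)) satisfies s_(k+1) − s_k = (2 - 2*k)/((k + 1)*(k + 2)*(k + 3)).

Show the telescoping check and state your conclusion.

Valid: the claim telescopes to t_k.

s_(k+1) = 2*(-2*k - (k + 1)**2 - 4)/((k + 2)*(k + 3))
s_(k+1) − s_k = 2*(1 - k)/(k**3 + 6*k**2 + 11*k + 6)
(s_(k+1) − s_k) − t_k = 0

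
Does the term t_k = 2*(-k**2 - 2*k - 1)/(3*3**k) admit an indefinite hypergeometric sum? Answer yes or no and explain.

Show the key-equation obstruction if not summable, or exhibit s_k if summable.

Yes. s_k = (k**2 + 3*k + 3)/3**k.

Compute t_(k+1)/t_k: get (k**2 + 4*k + 4)/(3*(k**2 + 2*k + 1)).
So A=1/3 and B=1, with C=k**2 + 2*k + 1.
Set up (1/3)·f(k+1) − (1)·f(k) − (k**2 + 2*k + 1) = 0.
d = 2 from the (0,0,2) case.
Solve for f: f(k) = -3*(k**2 + 3*k + 3)/2 (degree 2 ≤ 2).
Get s_k = R·t_k = (k**2 + 3*k + 3)/3**k with R(k) = B(k−1)f(k)/C(k) = -3*(k**2 + 3*k + 3)/(2*(k + 1)**2).
Verify: 2*(-k**2 - 2*k - 1)/(3*3**k) matches t_k.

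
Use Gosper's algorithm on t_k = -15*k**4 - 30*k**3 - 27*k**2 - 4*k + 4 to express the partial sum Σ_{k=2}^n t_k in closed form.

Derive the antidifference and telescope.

The ratio is (15*k**4 + 90*k**3 + 207*k**2 + 208*k + 72)/(15*k**4 + 30*k**3 + 27*k**2 + 4*k - 4).
Normal form (A,B,C) = (1, 1, k**4 + 2*k**3 + 9*k**2/5 + 4*k/15 - 4/15).
Set up (1)·f(k+1) − (1)·f(k) − (k**4 + 2*k**3 + 9*k**2/5 + 4*k/15 - 4/15) = 0.
Degrees (0,0,4) ⇒ d ≤ 5.
Match coefficients ⇒ f(k) = k*(3*k**4 - k**2 - 4*k - 2)/15.
R(k) = B(k−1)·f(k)/C(k) = k*(3*k**4 - k**2 - 4*k - 2)/(15*k**4 + 30*k**3 + 27*k**2 + 4*k - 4); s_k = R·t_k = k*(-3*k**4 + k**2 + 4*k + 2).
Δs = -15*k**4 - 30*k**3 - 27*k**2 - 4*k + 4, as required.
Evaluate: s_(n+1) = -3*n**5 - 15*n**4 - 29*n**3 - 23*n**2 - 2*n + 4; subtract s_(2) = -68 ⇒ S(n) = -3*n**5 - 15*n**4 - 29*n**3 - 23*n**2 - 2*n + 72.

S(n) = -3*n**5 - 15*n**4 - 29*n**3 - 23*n**2 - 2*n + 72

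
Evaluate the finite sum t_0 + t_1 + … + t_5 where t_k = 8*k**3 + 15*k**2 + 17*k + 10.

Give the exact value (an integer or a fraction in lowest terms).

Ratio r(k) = (8*k**3 + 39*k**2 + 71*k + 50)/(8*k**3 + 15*k**2 + 17*k + 10).
A = 1, B = 1, C = k**3 + 15*k**2/8 + 17*k/8 + 5/4.
Need (1)·f(k+1) − (1)·f(k) = k**3 + 15*k**2/8 + 17*k/8 + 5/4.
From deg A=0, deg B=0, deg C=3: d=4.
Solving with deg f ≤ 4: f(k) = k*(k + 1)*(2*k**2 - k + 4)/8.
Get s_k = R·t_k = k*(2*k**3 + k**2 + 3*k + 4) with R(k) = B(k−1)f(k)/C(k) = k*(2*k**2 - k + 4)/(8*k**2 + 7*k + 10).
s_(k+1) − s_k = 8*k**3 + 15*k**2 + 17*k + 10 = t_k.
Telescoping: Σ = s_(6) − s_(0) = 2940 − (0) = 2940.

Σ = 2940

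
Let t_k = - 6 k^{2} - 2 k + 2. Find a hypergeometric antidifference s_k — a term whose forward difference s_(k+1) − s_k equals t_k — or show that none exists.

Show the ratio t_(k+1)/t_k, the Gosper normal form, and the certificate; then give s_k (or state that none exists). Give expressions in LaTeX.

s_k = 2 k \left(- k^{2} + k + 1\right)

r(k) = (k + 3*(k + 1)**2)/(3*k**2 + k - 1) after simplifying.
Factor: A=1; B=1; C=k**2 + k/3 - 1/3.
Need (1)·f(k+1) − (1)·f(k) = k**2 + k/3 - 1/3.
Degrees (0,0,2) ⇒ d ≤ 3.
Coefficient equations give f(k) = k*(k**2 - k - 1)/3.
Certificate R = B(k−1)f/C = k*(k**2 - k - 1)/(3*k**2 + k - 1) gives s_k = 2*k*(-k**2 + k + 1).
Verify: -6*k**2 - 2*k + 2 matches t_k.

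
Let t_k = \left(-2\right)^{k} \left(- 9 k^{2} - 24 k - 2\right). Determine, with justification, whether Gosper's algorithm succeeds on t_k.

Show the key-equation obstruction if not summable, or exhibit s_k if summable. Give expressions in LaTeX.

Yes. s_k = \left(-2\right)^{k} \left(3 k^{2} + 4 k - 4\right).

r(k) = 2*(-9*k**2 - 42*k - 35)/(9*k**2 + 24*k + 2) after simplifying.
Gosper form: A/B · C(k+1)/C(k) with A=-2, B=1, C=k**2 + 8*k/3 + 2/9.
Need (-2)·f(k+1) − (1)·f(k) = k**2 + 8*k/3 + 2/9.
Degrees (0,0,2) ⇒ d ≤ 2.
Solve for f: f(k) = -(k + 2)*(3*k - 2)/9 (degree 2 ≤ 2).
Certificate R = B(k−1)f/C = -(k + 2)*(3*k - 2)/(9*k**2 + 24*k + 2) gives s_k = (-2)**k*(3*k**2 + 4*k - 4).
Check: Δs_k = (-2)**k*(-9*k**2 - 24*k - 2). ✓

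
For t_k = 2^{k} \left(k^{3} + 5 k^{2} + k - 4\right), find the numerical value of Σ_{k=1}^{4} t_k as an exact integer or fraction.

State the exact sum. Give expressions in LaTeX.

Σ = 2982

r(k) = 2*(k**3 + 8*k**2 + 14*k + 3)/(k**3 + 5*k**2 + k - 4) after simplifying.
Gosper form: A/B · C(k+1)/C(k) with A=2, B=1, C=k**3 + 5*k**2 + k - 4.
Solve (2)·f(k+1) − (1)·f(k) = k**3 + 5*k**2 + k - 4.
Bound: deg f ≤ 3.
Solving with deg f ≤ 3: f(k) = (k - 2)*(k**2 + k + 1).
Then R = B(k−1)f/C = (k - 2)*(k**2 + k + 1)/(k**3 + 5*k**2 + k - 4), so s_k = R(k)·t_k = 2**k*(k**3 - k**2 - k - 2).
Δs = 2**k*(k**3 + 5*k**2 + k - 4), as required.
Σ_(k=1)^(4) t_k = s_(5) − s_(1) = 2976 − (-6) = 2982.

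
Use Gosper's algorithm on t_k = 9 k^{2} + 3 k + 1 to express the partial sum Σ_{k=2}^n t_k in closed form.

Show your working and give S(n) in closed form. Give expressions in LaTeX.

S(n) = 3 n^{3} + 6 n^{2} + 4 n - 13

t_(k+1)/t_k = (9*k**2 + 21*k + 13)/(9*k**2 + 3*k + 1).
Factor: A=1; B=1; C=k**2 + k/3 + 1/9.
Need (1)·f(k+1) − (1)·f(k) = k**2 + k/3 + 1/9.
From deg A=0, deg B=0, deg C=2: d=3.
Solving with deg f ≤ 3: f(k) = k*(3*k**2 - 3*k + 1)/9.
Get s_k = R·t_k = k*(3*k**2 - 3*k + 1) with R(k) = B(k−1)f(k)/C(k) = k*(3*k**2 - 3*k + 1)/(9*k**2 + 3*k + 1).
Check: Δs_k = 9*k**2 + 3*k + 1. ✓
s_(n+1) = 3*n**3 + 6*n**2 + 4*n + 1 and s_(2) = 14, so S(n) = 3*n**3 + 6*n**2 + 4*n - 13.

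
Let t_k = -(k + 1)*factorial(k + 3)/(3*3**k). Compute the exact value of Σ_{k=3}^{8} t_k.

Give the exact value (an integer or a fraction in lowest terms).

Σ = -1969040/81

t_(k+1)/t_k = (k + 2)*(k + 4)/(3*(k + 1)).
Factor: A=k/3 + 4/3; B=1; C=k + 1.
Key eq: (k/3 + 4/3)·f(k+1) = (1)·f(k) + (k + 1).
Bound: deg f ≤ 0.
Match coefficients ⇒ f(k) = 3.
Get s_k = R·t_k = -factorial(k + 3)/3**k with R(k) = B(k−1)f(k)/C(k) = 3/(k + 1).
Check: Δs_k = -(k + 1)*factorial(k + 3)/(3*3**k). ✓
Σ_(k=3)^(8) t_k = s_(9) − s_(3) = -1971200/81 − (-80/3) = -1969040/81.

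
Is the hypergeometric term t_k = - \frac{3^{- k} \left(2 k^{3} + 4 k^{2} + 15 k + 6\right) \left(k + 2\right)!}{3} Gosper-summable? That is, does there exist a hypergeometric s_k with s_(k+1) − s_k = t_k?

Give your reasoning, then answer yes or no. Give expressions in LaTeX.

Yes. s_k = - 3^{- k} \left(2 k^{2} + 1\right) \left(k + 2\right)!.

Step 1: r(k) = (2*k**4 + 16*k**3 + 59*k**2 + 114*k + 81)/(3*(2*k**3 + 4*k**2 + 15*k + 6)).
Factor: A=k/3 + 1; B=1; C=k**3 + 2*k**2 + 15*k/2 + 3.
Need (k/3 + 1)·f(k+1) − (1)·f(k) = k**3 + 2*k**2 + 15*k/2 + 3.
Bound: deg f ≤ 2.
Solving with deg f ≤ 2: f(k) = 3*(2*k**2 + 1)/2.
Get s_k = R·t_k = -(2*k**2 + 1)*factorial(k + 2)/3**k with R(k) = B(k−1)f(k)/C(k) = 3*(2*k**2 + 1)/(2*k**3 + 4*k**2 + 15*k + 6).
Verify: -(2*k**3 + 4*k**2 + 15*k + 6)*factorial(k + 2)/(3*3**k) matches t_k.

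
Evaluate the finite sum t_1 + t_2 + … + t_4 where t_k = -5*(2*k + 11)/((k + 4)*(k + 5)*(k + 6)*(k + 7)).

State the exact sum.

Σ = -64/693

Ratio r(k) = (k + 4)*(2*k + 13)/((k + 8)*(2*k + 11)).
Take A(k)=k + 4, B(k)=k + 8, C(k)=k + 11/2.
Key eq: (k + 4)·f(k+1) = (k + 7)·f(k) + (k + 11/2).
d = 3 from the (1,1,1) case.
Solve for f: f(k) = k*(k + 5)*(k + 10)/48 (degree 3 ≤ 3).
So s_k = (B(k−1)f/C)·t_k = (k*(k + 5)*(k + 7)*(k + 10)/(24*(2*k + 11)))·t_k = 5*k*(-k - 10)/(24*(k**2 + 10*k + 24)).
Verify: 5*(-2*k - 11)/(k**4 + 22*k**3 + 179*k**2 + 638*k + 840) matches t_k.
Evaluate s at k=5 and k=1: -125/792 and -11/168; difference -64/693.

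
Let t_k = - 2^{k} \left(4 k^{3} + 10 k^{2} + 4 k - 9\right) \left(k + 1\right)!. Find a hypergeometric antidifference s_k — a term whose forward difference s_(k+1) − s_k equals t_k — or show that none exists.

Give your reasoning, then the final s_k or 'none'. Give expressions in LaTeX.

s_k = 2^{k} \left(- 2 k^{2} + 2 k + 3\right) \left(k + 1\right)!

Compute t_(k+1)/t_k: get 2*(4*k**4 + 30*k**3 + 80*k**2 + 81*k + 18)/(4*k**3 + 10*k**2 + 4*k - 9).
A = 2*k + 4, B = 1, C = k**3 + 5*k**2/2 + k - 9/4.
Set up (2*k + 4)·f(k+1) − (1)·f(k) − (k**3 + 5*k**2/2 + k - 9/4) = 0.
Degrees (1,0,3) ⇒ d ≤ 2.
Coefficient equations give f(k) = (2*k**2 - 2*k - 3)/4.
So s_k = (B(k−1)f/C)·t_k = ((2*k**2 - 2*k - 3)/(4*k**3 + 10*k**2 + 4*k - 9))·t_k = 2**k*(-2*k**2 + 2*k + 3)*factorial(k + 1).
Check: Δs_k = -2**k*(4*k**3 + 10*k**2 + 4*k - 9)*factorial(k + 1). ✓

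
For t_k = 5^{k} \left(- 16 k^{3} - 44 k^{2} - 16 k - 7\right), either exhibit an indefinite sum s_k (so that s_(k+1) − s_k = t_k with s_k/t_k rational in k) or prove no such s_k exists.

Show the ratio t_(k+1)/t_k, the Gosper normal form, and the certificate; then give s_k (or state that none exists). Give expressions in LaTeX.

s_k = 5^{k} \left(- 4 k^{3} + 4 k^{2} + k - 3\right)

Compute t_(k+1)/t_k: get 5*(16*k**3 + 92*k**2 + 152*k + 83)/(16*k**3 + 44*k**2 + 16*k + 7).
A = 5, B = 1, C = k**3 + 11*k**2/4 + k + 7/16.
Set up (5)·f(k+1) − (1)·f(k) − (k**3 + 11*k**2/4 + k + 7/16) = 0.
Bound: deg f ≤ 3.
Match coefficients ⇒ f(k) = (4*k**3 - 4*k**2 - k + 3)/16.
So s_k = (B(k−1)f/C)·t_k = ((4*k**3 - 4*k**2 - k + 3)/(16*k**3 + 44*k**2 + 16*k + 7))·t_k = 5**k*(-4*k**3 + 4*k**2 + k - 3).
s_(k+1) − s_k = 5**k*(-16*k**3 - 44*k**2 - 16*k - 7) = t_k.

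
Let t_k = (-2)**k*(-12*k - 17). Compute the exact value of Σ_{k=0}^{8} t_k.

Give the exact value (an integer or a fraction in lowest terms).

Step 1: r(k) = 2*(-12*k - 29)/(12*k + 17).
Gosper form: A/B · C(k+1)/C(k) with A=-2, B=1, C=k + 17/12.
Need (-2)·f(k+1) − (1)·f(k) = k + 17/12.
d = 1 from the (0,0,1) case.
Match coefficients ⇒ f(k) = -(4*k + 3)/12.
Get s_k = R·t_k = (-2)**k*(4*k + 3) with R(k) = B(k−1)f(k)/C(k) = -(4*k + 3)/(12*k + 17).
Verify: (-2)**k*(-12*k - 17) matches t_k.
Σ_(k=0)^(8) t_k = s_(9) − s_(0) = -19968 − (3) = -19971.

Σ = -19971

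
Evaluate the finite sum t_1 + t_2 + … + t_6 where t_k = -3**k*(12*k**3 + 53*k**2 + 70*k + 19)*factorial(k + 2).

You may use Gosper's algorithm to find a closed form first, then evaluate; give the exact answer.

The ratio is 3*(12*k**4 + 125*k**3 + 479*k**2 + 790*k + 462)/(12*k**3 + 53*k**2 + 70*k + 19).
Normal form (A,B,C) = (3*k + 9, 1, k**3 + 53*k**2/12 + 35*k/6 + 19/12).
Solve (3*k + 9)·f(k+1) − (1)·f(k) = k**3 + 53*k**2/12 + 35*k/6 + 19/12.
From deg A=1, deg B=0, deg C=3: d=2.
Coefficient equations give f(k) = (4*k**2 - k - 1)/12.
Certificate R = B(k−1)f/C = (4*k**2 - k - 1)/(12*k**3 + 53*k**2 + 70*k + 19) gives s_k = 3**k*(-4*k**2 + k + 1)*factorial(k + 2).
Verify: -3**k*(12*k**3 + 53*k**2 + 70*k + 19)*factorial(k + 2) matches t_k.
Telescoping: Σ = s_(7) − s_(1) = -149200289280 − (-36) = -149200289244.

Σ = -149200289244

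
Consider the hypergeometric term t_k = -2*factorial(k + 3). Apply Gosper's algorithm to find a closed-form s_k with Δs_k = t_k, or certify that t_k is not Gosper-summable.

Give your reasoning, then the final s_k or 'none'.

The ratio is k + 4.
Take A(k)=k + 4, B(k)=1, C(k)=1.
Solve (k + 4)·f(k+1) − (1)·f(k) = 1.
From deg A=1, deg B=0, deg C=0: d=-1.
d = -1 < 0 ⇒ no nonzero polynomial f; not summable.

none — t_k is not Gosper-summable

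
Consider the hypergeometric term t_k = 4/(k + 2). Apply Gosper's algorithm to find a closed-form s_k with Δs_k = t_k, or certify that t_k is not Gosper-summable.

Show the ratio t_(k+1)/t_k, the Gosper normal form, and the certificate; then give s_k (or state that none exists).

r(k) = (k + 2)/(k + 3) after simplifying.
Factor: A=k + 2; B=k + 3; C=1.
Solve (k + 2)·f(k+1) − (k + 2)·f(k) = 1.
Degrees (1,1,0) ⇒ d ≤ 0.
Put f(k) = c0: A·f(k+1) − B(k−1)·f(k) − C = -1; need -1 = 0 — inconsistent ⇒ no f, not summable.

none — t_k is not Gosper-summable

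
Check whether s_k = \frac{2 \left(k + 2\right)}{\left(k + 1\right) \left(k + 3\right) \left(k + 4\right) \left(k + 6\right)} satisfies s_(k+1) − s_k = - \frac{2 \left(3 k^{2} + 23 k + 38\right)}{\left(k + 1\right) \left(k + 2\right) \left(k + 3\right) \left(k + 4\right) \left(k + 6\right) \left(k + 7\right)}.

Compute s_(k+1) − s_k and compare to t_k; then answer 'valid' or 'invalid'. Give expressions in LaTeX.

s_(k+1) = 2*(k + 3)/((k + 2)*(k + 4)*(k + 5)*(k + 7))
s_(k+1) − s_k = 2*(-3*k**3 - 30*k**2 - 89*k - 86)/(k**7 + 28*k**6 + 322*k**5 + 1960*k**4 + 6769*k**3 + 13132*k**2 + 13068*k + 5040)
(s_(k+1) − s_k) − t_k = 16*(k**2 + 8*k + 13)/(k**7 + 28*k**6 + 322*k**5 + 1960*k**4 + 6769*k**3 + 13132*k**2 + 13068*k + 5040)

Invalid: residual \frac{16 \left(k^{2} + 8 k + 13\right)}{k^{7} + 28 k^{6} + 322 k^{5} + 1960 k^{4} + 6769 k^{3} + 13132 k^{2} + 13068 k + 5040} ≠ 0.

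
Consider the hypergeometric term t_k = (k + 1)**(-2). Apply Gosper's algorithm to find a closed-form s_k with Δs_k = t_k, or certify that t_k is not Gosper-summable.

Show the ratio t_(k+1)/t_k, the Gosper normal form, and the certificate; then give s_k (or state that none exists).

no hypergeometric antidifference exists

Step 1: r(k) = (k + 1)**2/(k + 2)**2.
Gosper form: A/B · C(k+1)/C(k) with A=k**2 + 2*k + 1, B=k**2 + 4*k + 4, C=1.
Need (k**2 + 2*k + 1)·f(k+1) − (k**2 + 2*k + 1)·f(k) = 1.
deg f ≤ 0 (via 2,2,0).
Generic f = c0 gives residual -1; -1 = 0 cannot hold, so t_k is not Gosper-summable.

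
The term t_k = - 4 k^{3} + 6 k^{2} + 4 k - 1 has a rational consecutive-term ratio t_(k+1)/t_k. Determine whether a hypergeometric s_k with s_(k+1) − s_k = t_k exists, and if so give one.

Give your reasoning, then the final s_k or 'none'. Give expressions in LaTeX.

r(k) = (4*k**3 + 6*k**2 - 4*k - 5)/(4*k**3 - 6*k**2 - 4*k + 1) after simplifying.
Take A(k)=1, B(k)=1, C(k)=k**3 - 3*k**2/2 - k + 1/4.
Solve (1)·f(k+1) − (1)·f(k) = k**3 - 3*k**2/2 - k + 1/4.
Bound: deg f ≤ 4.
Coefficient equations give f(k) = k*(k**3 - 4*k**2 + 2*k + 2)/4.
Get s_k = R·t_k = k*(-k**3 + 4*k**2 - 2*k - 2) with R(k) = B(k−1)f(k)/C(k) = k*(k**3 - 4*k**2 + 2*k + 2)/(4*k**3 - 6*k**2 - 4*k + 1).
Check: Δs_k = -4*k**3 + 6*k**2 + 4*k - 1. ✓

s_k = k \left(- k^{3} + 4 k^{2} - 2 k - 2\right)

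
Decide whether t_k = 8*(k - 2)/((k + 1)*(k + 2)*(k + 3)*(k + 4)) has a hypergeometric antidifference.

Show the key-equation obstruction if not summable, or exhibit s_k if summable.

Compute t_(k+1)/t_k: get (k - 1)*(k + 1)/((k - 2)*(k + 5)).
So A=k + 1 and B=k + 5, with C=k - 2.
Key eq: (k + 1)·f(k+1) = (k + 4)·f(k) + (k - 2).
Degrees (1,1,1) ⇒ d ≤ 3.
Match coefficients ⇒ f(k) = -k*(k**2 + 6*k + 17)/12.
R(k) = B(k−1)·f(k)/C(k) = -k*(k + 4)*(k**2 + 6*k + 17)/(12*(k - 2)); s_k = R·t_k = 2*k*(-k**2 - 6*k - 17)/(3*(k + 1)*(k + 2)*(k + 3)).
Verify: 8*(k - 2)/(k**4 + 10*k**3 + 35*k**2 + 50*k + 24) matches t_k.

Yes. s_k = 2*k*(-k**2 - 6*k - 17)/(3*(k + 1)*(k + 2)*(k + 3)).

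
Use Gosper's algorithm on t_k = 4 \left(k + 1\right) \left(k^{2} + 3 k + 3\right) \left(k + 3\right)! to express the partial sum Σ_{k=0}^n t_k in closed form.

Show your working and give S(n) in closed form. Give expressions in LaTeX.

S(n) = 4 n^{2} \left(n + 4\right)! + 4 n \left(n + 4\right)! + 4 \left(n + 4\right)! - 24

r(k) = (k + 2)*(k + 4)*(3*k + (k + 1)**2 + 6)/((k + 1)*(k**2 + 3*k + 3)) after simplifying.
Factor: A=k + 4; B=1; C=k**3 + 4*k**2 + 6*k + 3.
Set up (k + 4)·f(k+1) − (1)·f(k) − (k**3 + 4*k**2 + 6*k + 3) = 0.
deg f ≤ 2 (via 1,0,3).
Match coefficients ⇒ f(k) = k**2 - k + 1.
Then R = B(k−1)f/C = (k**2 - k + 1)/((k + 1)*(k**2 + 3*k + 3)), so s_k = R(k)·t_k = 4*(k**2 - k + 1)*factorial(k + 3).
Δs = 4*(k + 1)*(k**2 + 3*k + 3)*factorial(k + 3), as required.
Σ_(k=0)^n t_k = s_(n+1) − s_(0) = (4*(n**2 + n + 1)*factorial(n + 4)) − (24), i.e. 4*n**2*factorial(n + 4) + 4*n*factorial(n + 4) + 4*factorial(n + 4) - 24.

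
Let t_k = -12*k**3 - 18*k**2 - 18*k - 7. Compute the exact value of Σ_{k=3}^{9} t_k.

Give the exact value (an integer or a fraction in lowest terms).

Ratio r(k) = (12*k**3 + 54*k**2 + 90*k + 55)/(12*k**3 + 18*k**2 + 18*k + 7).
Factor: A=1; B=1; C=k**3 + 3*k**2/2 + 3*k/2 + 7/12.
Key eq: (1)·f(k+1) = (1)·f(k) + (k**3 + 3*k**2/2 + 3*k/2 + 7/12).
deg f ≤ 4 (via 0,0,3).
Solve for f: f(k) = k*(3*k**3 + 3*k + 1)/12 (degree 4 ≤ 4).
Get s_k = R·t_k = k*(-3*k**3 - 3*k - 1) with R(k) = B(k−1)f(k)/C(k) = k*(3*k**3 + 3*k + 1)/(12*k**3 + 18*k**2 + 18*k + 7).
Δs = -12*k**3 - 18*k**2 - 18*k - 7, as required.
Sum = s_(10) − s_(3); s_(10) = -30310, s_(3) = -273 ⇒ -30037.

Σ = -30037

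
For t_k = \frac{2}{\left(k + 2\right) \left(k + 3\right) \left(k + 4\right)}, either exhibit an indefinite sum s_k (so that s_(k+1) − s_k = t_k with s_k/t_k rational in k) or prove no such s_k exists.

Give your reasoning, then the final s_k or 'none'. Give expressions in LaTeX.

s_k = \frac{k \left(k + 5\right)}{6 \left(k + 2\right) \left(k + 3\right)}

The ratio is (k + 2)/(k + 5).
Take A(k)=k + 2, B(k)=k + 5, C(k)=1.
Solve (k + 2)·f(k+1) − (k + 4)·f(k) = 1.
Degrees (1,1,0) ⇒ d ≤ 2.
Solve for f: f(k) = k*(k + 5)/12 (degree 2 ≤ 2).
Then R = B(k−1)f/C = k*(k + 4)*(k + 5)/12, so s_k = R(k)·t_k = k*(k + 5)/(6*(k + 2)*(k + 3)).
Check: Δs_k = 2/(k**3 + 9*k**2 + 26*k + 24). ✓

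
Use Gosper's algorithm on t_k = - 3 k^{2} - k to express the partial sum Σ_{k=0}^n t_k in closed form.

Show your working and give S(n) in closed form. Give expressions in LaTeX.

Step 1: r(k) = (k + 3*(k + 1)**2 + 1)/(k*(3*k + 1)).
Factor: A=1; B=1; C=k**2 + k/3.
f must satisfy (1)·f(k+1) − (1)·f(k) = k**2 + k/3.
From deg A=0, deg B=0, deg C=2: d=3.
Coefficient equations give f(k) = k**2*(k - 1)/3.
R(k) = B(k−1)·f(k)/C(k) = k*(k - 1)/(3*k + 1); s_k = R·t_k = k**2*(1 - k).
Check: Δs_k = k*(-3*k - 1). ✓
s_(n+1) = n*(-n**2 - 2*n - 1) and s_(0) = 0, so S(n) = n*(-n**2 - 2*n - 1).

S(n) = n \left(- n^{2} - 2 n - 1\right)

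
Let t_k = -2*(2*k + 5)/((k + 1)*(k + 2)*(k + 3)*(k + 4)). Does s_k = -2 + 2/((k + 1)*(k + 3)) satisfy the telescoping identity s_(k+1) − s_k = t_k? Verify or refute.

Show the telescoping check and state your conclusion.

s_(k+1) = -2 + 2/((k + 2)*(k + 4))
s_(k+1) − s_k = 2*(-2*k - 5)/(k**4 + 10*k**3 + 35*k**2 + 50*k + 24)
(s_(k+1) − s_k) − t_k = 0

Valid — Δs_k = t_k.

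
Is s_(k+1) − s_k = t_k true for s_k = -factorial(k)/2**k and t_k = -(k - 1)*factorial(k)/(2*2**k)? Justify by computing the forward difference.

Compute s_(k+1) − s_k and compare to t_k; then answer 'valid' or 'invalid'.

s_(k+1) = -factorial(k + 1)/(2*2**k)
s_(k+1) − s_k = -(k - 1)*factorial(k)/(2*2**k)
(s_(k+1) − s_k) − t_k = 0

valid; difference matches t_k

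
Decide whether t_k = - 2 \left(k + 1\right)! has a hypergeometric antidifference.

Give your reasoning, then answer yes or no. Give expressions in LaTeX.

Ratio r(k) = k + 2.
Factor: A=k + 2; B=1; C=1.
f must satisfy (k + 2)·f(k+1) − (1)·f(k) = 1.
From deg A=1, deg B=0, deg C=0: d=-1.
deg f ≤ -1 is impossible — no certificate.

No. Not Gosper-summable.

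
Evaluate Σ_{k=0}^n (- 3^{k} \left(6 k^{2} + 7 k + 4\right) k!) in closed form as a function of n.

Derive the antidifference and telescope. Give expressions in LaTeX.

S(n) = - 6 \cdot 3^{n} n^{2} n! - 9 \cdot 3^{n} n n! - 3 \cdot 3^{n} n! - 1

Step 1: r(k) = 3*(6*k**3 + 25*k**2 + 36*k + 17)/(6*k**2 + 7*k + 4).
Factor: A=3*k + 3; B=1; C=k**2 + 7*k/6 + 2/3.
f must satisfy (3*k + 3)·f(k+1) − (1)·f(k) = k**2 + 7*k/6 + 2/3.
d = 1 from the (1,0,2) case.
Solving with deg f ≤ 1: f(k) = (2*k - 1)/6.
So s_k = (B(k−1)f/C)·t_k = ((2*k - 1)/(6*k**2 + 7*k + 4))·t_k = -3**k*(2*k - 1)*factorial(k).
Verify: -3**k*(6*k**2 + 7*k + 4)*factorial(k) matches t_k.
Telescope: S(n) = s_(n+1) − s_(0) = -3**(n + 1)*(2*n + 1)*factorial(n + 1) − (1) = -6*3**n*n**2*factorial(n) - 9*3**n*n*factorial(n) - 3*3**n*factorial(n) - 1.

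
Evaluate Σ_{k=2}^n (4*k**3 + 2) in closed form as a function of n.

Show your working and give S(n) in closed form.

Ratio r(k) = (2*(k + 1)**3 + 1)/(2*k**3 + 1).
Take A(k)=1, B(k)=1, C(k)=k**3 + 1/2.
Set up (1)·f(k+1) − (1)·f(k) − (k**3 + 1/2) = 0.
Degrees (0,0,3) ⇒ d ≤ 4.
Coefficient equations give f(k) = k*(k**3 - 2*k**2 + k + 2)/4.
So s_k = (B(k−1)f/C)·t_k = (k*(k**3 - 2*k**2 + k + 2)/(2*(2*k**3 + 1)))·t_k = k*(k**3 - 2*k**2 + k + 2).
Check: Δs_k = 4*k**3 + 2. ✓
Evaluate: s_(n+1) = n**4 + 2*n**3 + n**2 + 2*n + 2; subtract s_(2) = 8 ⇒ S(n) = n**4 + 2*n**3 + n**2 + 2*n - 6.

S(n) = n**4 + 2*n**3 + n**2 + 2*n - 6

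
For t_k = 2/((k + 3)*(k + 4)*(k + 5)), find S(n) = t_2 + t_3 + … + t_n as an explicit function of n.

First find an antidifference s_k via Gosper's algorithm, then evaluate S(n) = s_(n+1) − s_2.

S(n) = (n**2 + 9*n - 10)/(30*(n**2 + 9*n + 20))

t_(k+1)/t_k = (k + 3)/(k + 6).
Factor: A=k + 3; B=k + 6; C=1.
Key eq: (k + 3)·f(k+1) = (k + 5)·f(k) + (1).
Bound: deg f ≤ 2.
Solving with deg f ≤ 2: f(k) = k*(k + 7)/24.
Get s_k = R·t_k = k*(k + 7)/(12*(k + 3)*(k + 4)) with R(k) = B(k−1)f(k)/C(k) = k*(k + 5)*(k + 7)/24.
Verify: 2/(k**3 + 12*k**2 + 47*k + 60) matches t_k.
Evaluate: s_(n+1) = (n**2 + 9*n + 8)/(12*(n**2 + 9*n + 20)); subtract s_(2) = 1/20 ⇒ S(n) = (n**2 + 9*n - 10)/(30*(n**2 + 9*n + 20)).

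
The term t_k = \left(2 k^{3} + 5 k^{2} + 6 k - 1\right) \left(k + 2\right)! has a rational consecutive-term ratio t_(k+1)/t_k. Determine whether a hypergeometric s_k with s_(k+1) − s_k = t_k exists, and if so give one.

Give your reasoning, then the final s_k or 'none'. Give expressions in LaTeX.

t_(k+1)/t_k = (2*k**4 + 17*k**3 + 55*k**2 + 78*k + 36)/(2*k**3 + 5*k**2 + 6*k - 1).
Normal form (A,B,C) = (k + 3, 1, k**3 + 5*k**2/2 + 3*k - 1/2).
f must satisfy (k + 3)·f(k+1) − (1)·f(k) = k**3 + 5*k**2/2 + 3*k - 1/2.
Degrees (1,0,3) ⇒ d ≤ 2.
Solve for f: f(k) = (k - 1)*(2*k - 1)/2 (degree 2 ≤ 2).
R(k) = B(k−1)·f(k)/C(k) = (k - 1)*(2*k - 1)/(2*k**3 + 5*k**2 + 6*k - 1); s_k = R·t_k = (k - 1)*(2*k - 1)*factorial(k + 2).
Δs = (2*k**3 + 5*k**2 + 6*k - 1)*factorial(k + 2), as required.

s_k = \left(k - 1\right) \left(2 k - 1\right) \left(k + 2\right)!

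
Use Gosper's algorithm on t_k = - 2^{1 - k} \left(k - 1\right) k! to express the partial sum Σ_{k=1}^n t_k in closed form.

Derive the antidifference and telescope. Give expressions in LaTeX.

S(n) = 2^{1 - n} \left(2^{n} - n n! - n!\right)

Step 1: r(k) = k*(k + 1)/(2*(k - 1)).
Normal form (A,B,C) = (k/2 + 1/2, 1, k - 1).
Need (k/2 + 1/2)·f(k+1) − (1)·f(k) = k - 1.
d = 0 from the (1,0,1) case.
A polynomial solution: f(k) = 2.
Get s_k = R·t_k = -2**(2 - k)*factorial(k) with R(k) = B(k−1)f(k)/C(k) = 2/(k - 1).
s_(k+1) − s_k = -2**(1 - k)*(k - 1)*factorial(k) = t_k.
s_(n+1) = -2**(1 - n)*factorial(n + 1) and s_(1) = -2, so S(n) = 2**(1 - n)*(2**n - n*factorial(n) - factorial(n)).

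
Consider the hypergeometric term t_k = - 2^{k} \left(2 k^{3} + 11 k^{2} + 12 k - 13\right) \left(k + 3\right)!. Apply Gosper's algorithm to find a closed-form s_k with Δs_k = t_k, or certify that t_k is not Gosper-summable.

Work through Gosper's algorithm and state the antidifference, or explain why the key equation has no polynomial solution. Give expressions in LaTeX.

s_k = - 2^{k} \left(k^{2} - 3\right) \left(k + 3\right)!

Ratio r(k) = 2*(2*k**4 + 25*k**3 + 108*k**2 + 172*k + 48)/(2*k**3 + 11*k**2 + 12*k - 13).
A = 2*k + 8, B = 1, C = k**3 + 11*k**2/2 + 6*k - 13/2.
f must satisfy (2*k + 8)·f(k+1) − (1)·f(k) = k**3 + 11*k**2/2 + 6*k - 13/2.
Bound: deg f ≤ 2.
Solve for f: f(k) = (k**2 - 3)/2 (degree 2 ≤ 2).
Certificate R = B(k−1)f/C = (k**2 - 3)/(2*k**3 + 11*k**2 + 12*k - 13) gives s_k = -2**k*(k**2 - 3)*factorial(k + 3).
Check: Δs_k = -2**k*(2*k**3 + 11*k**2 + 12*k - 13)*factorial(k + 3). ✓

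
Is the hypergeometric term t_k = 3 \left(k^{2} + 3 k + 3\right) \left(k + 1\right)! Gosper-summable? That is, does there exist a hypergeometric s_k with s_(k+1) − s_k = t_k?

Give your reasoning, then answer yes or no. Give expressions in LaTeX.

Yes. s_k = 3 \left(k + 1\right) \left(k + 1\right)!.

t_(k+1)/t_k = (k + 2)*(3*k + (k + 1)**2 + 6)/(k**2 + 3*k + 3).
Take A(k)=k + 2, B(k)=1, C(k)=k**2 + 3*k + 3.
Need (k + 2)·f(k+1) − (1)·f(k) = k**2 + 3*k + 3.
Degrees (1,0,2) ⇒ d ≤ 1.
Solving with deg f ≤ 1: f(k) = k + 1.
Get s_k = R·t_k = 3*(k + 1)*factorial(k + 1) with R(k) = B(k−1)f(k)/C(k) = (k + 1)/(k**2 + 3*k + 3).
Verify: 3*(k**2 + 3*k + 3)*factorial(k + 1) matches t_k.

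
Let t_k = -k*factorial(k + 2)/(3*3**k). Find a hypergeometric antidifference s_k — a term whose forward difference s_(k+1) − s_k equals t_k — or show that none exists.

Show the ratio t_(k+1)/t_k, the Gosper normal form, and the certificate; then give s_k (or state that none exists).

Ratio r(k) = (k + 1)*(k + 3)/(3*k).
So A=k/3 + 1 and B=1, with C=k.
Need (k/3 + 1)·f(k+1) − (1)·f(k) = k.
deg f ≤ 0 (via 1,0,1).
A polynomial solution: f(k) = 3.
Then R = B(k−1)f/C = 3/k, so s_k = R(k)·t_k = -factorial(k + 2)/3**k.
Verify: -k*factorial(k + 2)/(3*3**k) matches t_k.

s_k = -factorial(k + 2)/3**k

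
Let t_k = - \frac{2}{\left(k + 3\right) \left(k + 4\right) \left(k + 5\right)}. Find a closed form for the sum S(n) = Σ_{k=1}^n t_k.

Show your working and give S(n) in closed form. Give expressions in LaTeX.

t_(k+1)/t_k = (k + 3)/(k + 6).
Factor: A=k + 3; B=k + 6; C=1.
Set up (k + 3)·f(k+1) − (k + 5)·f(k) − (1) = 0.
d = 2 from the (1,1,0) case.
Match coefficients ⇒ f(k) = k*(k + 7)/24.
So s_k = (B(k−1)f/C)·t_k = (k*(k + 5)*(k + 7)/24)·t_k = k*(-k - 7)/(12*(k + 3)*(k + 4)).
Δs = -2/(k**3 + 12*k**2 + 47*k + 60), as required.
Σ_(k=1)^n t_k = s_(n+1) − s_(1) = ((-n**2 - 9*n - 8)/(12*(n**2 + 9*n + 20))) − (-1/30), i.e. n*(-n - 9)/(20*(n**2 + 9*n + 20)).

S(n) = \frac{n \left(- n - 9\right)}{20 \left(n^{2} + 9 n + 20\right)}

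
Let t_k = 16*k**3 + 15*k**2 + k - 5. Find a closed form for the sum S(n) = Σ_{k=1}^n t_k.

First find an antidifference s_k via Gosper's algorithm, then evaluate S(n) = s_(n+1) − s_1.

S(n) = n*(4*n**3 + 13*n**2 + 12*n - 2)

The ratio is (16*k**3 + 63*k**2 + 79*k + 27)/(16*k**3 + 15*k**2 + k - 5).
So A=1 and B=1, with C=k**3 + 15*k**2/16 + k/16 - 5/16.
Solve (1)·f(k+1) − (1)·f(k) = k**3 + 15*k**2/16 + k/16 - 5/16.
From deg A=0, deg B=0, deg C=3: d=4.
Solving with deg f ≤ 4: f(k) = k*(4*k**3 - 3*k**2 - 3*k - 3)/16.
R(k) = B(k−1)·f(k)/C(k) = k*(4*k**3 - 3*k**2 - 3*k - 3)/(16*k**3 + 15*k**2 + k - 5); s_k = R·t_k = k*(4*k**3 - 3*k**2 - 3*k - 3).
Δs = 16*k**3 + 15*k**2 + k - 5, as required.
s_(n+1) = 4*n**4 + 13*n**3 + 12*n**2 - 2*n - 5 and s_(1) = -5, so S(n) = n*(4*n**3 + 13*n**2 + 12*n - 2).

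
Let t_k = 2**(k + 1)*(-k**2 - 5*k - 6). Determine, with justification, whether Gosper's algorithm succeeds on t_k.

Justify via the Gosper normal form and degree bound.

Yes. s_k = 2**(k + 1)*(-k**2 - k - 2).

t_(k+1)/t_k = 2*(k + 4)/(k + 2).
Take A(k)=2, B(k)=1, C(k)=k**2 + 5*k + 6.
f must satisfy (2)·f(k+1) − (1)·f(k) = k**2 + 5*k + 6.
Bound: deg f ≤ 2.
A polynomial solution: f(k) = k**2 + k + 2.
Get s_k = R·t_k = 2**(k + 1)*(-k**2 - k - 2) with R(k) = B(k−1)f(k)/C(k) = (k**2 + k + 2)/((k + 2)*(k + 3)).
s_(k+1) − s_k = 2**(k + 1)*(-k**2 - 5*k - 6) = t_k.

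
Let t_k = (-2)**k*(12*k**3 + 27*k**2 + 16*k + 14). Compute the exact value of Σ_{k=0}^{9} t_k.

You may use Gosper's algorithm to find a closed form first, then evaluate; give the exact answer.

Σ = -4161532

Ratio r(k) = 2*(-12*k**3 - 63*k**2 - 106*k - 69)/(12*k**3 + 27*k**2 + 16*k + 14).
Normal form (A,B,C) = (-2, 1, k**3 + 9*k**2/4 + 4*k/3 + 7/6).
Key eq: (-2)·f(k+1) = (1)·f(k) + (k**3 + 9*k**2/4 + 4*k/3 + 7/6).
deg f ≤ 3 (via 0,0,3).
Solve for f: f(k) = -(4*k**3 + k**2 - 4*k + 4)/12 (degree 3 ≤ 3).
Certificate R = B(k−1)f/C = -(4*k**3 + k**2 - 4*k + 4)/(12*k**3 + 27*k**2 + 16*k + 14) gives s_k = (-2)**k*(-4*k**3 - k**2 + 4*k - 4).
s_(k+1) − s_k = (-2)**k*(12*k**3 + 27*k**2 + 16*k + 14) = t_k.
Telescoping: Σ = s_(10) − s_(0) = -4161536 − (-4) = -4161532.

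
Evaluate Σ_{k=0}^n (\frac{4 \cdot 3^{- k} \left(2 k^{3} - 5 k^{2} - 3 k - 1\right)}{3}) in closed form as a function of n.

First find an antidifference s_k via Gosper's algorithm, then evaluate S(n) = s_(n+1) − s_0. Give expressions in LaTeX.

S(n) = \frac{4 \cdot 3^{- n} \left(- 3 \cdot 3^{n} - n^{3} - 2 n^{2} + 2\right)}{3}

t_(k+1)/t_k = (2*k**3 + k**2 - 7*k - 7)/(3*(2*k**3 - 5*k**2 - 3*k - 1)).
Take A(k)=1/3, B(k)=1, C(k)=k**3 - 5*k**2/2 - 3*k/2 - 1/2.
Need (1/3)·f(k+1) − (1)·f(k) = k**3 - 5*k**2/2 - 3*k/2 - 1/2.
Bound: deg f ≤ 3.
A polynomial solution: f(k) = -3*(k**3 - k**2 - k - 1)/2.
R(k) = B(k−1)·f(k)/C(k) = -3*(k**3 - k**2 - k - 1)/(2*k**3 - 5*k**2 - 3*k - 1); s_k = R·t_k = 4*(-k**3 + k**2 + k + 1)/3**k.
Verify: 4*(2*k**3 - 5*k**2 - 3*k - 1)/(3*3**k) matches t_k.
Σ_(k=0)^n t_k = s_(n+1) − s_(0) = (4*3**(-n - 1)*(-n**3 - 2*n**2 + 2)) − (4), i.e. 4*(-3*3**n - n**3 - 2*n**2 + 2)/(3*3**n).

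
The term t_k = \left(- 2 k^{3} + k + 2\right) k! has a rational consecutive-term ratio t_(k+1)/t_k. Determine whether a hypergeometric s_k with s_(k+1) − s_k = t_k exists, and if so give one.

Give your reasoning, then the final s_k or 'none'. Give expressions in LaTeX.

s_k = \left(- 2 k^{2} + 4 k + 3\right) k!

Step 1: r(k) = (k + 1)*(k - 2*(k + 1)**3 + 3)/(-2*k**3 + k + 2).
Take A(k)=k + 1, B(k)=1, C(k)=k**3 - k/2 - 1.
Need (k + 1)·f(k+1) − (1)·f(k) = k**3 - k/2 - 1.
deg f ≤ 2 (via 1,0,3).
A polynomial solution: f(k) = (2*k**2 - 4*k - 3)/2.
R(k) = B(k−1)·f(k)/C(k) = (2*k**2 - 4*k - 3)/(2*k**3 - k - 2); s_k = R·t_k = (-2*k**2 + 4*k + 3)*factorial(k).
Check: Δs_k = (-2*k**3 + k + 2)*factorial(k). ✓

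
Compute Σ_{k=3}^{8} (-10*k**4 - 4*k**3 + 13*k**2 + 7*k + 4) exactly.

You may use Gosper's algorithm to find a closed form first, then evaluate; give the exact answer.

Σ = -89856

Compute t_(k+1)/t_k: get (10*k**4 + 44*k**3 + 59*k**2 + 19*k - 10)/(10*k**4 + 4*k**3 - 13*k**2 - 7*k - 4).
So A=1 and B=1, with C=k**4 + 2*k**3/5 - 13*k**2/10 - 7*k/10 - 2/5.
Solve (1)·f(k+1) − (1)·f(k) = k**4 + 2*k**3/5 - 13*k**2/10 - 7*k/10 - 2/5.
d = 5 from the (0,0,4) case.
Coefficient equations give f(k) = k*(2*k**4 - 4*k**3 - 3*k**2 + 4*k - 3)/10.
Then R = B(k−1)f/C = k*(2*k**4 - 4*k**3 - 3*k**2 + 4*k - 3)/(10*k**4 + 4*k**3 - 13*k**2 - 7*k - 4), so s_k = R(k)·t_k = k*(-2*k**4 + 4*k**3 + 3*k**2 - 4*k + 3).
Check: Δs_k = -10*k**4 - 4*k**3 + 13*k**2 + 7*k + 4. ✓
Sum = s_(9) − s_(3); s_(9) = -89964, s_(3) = -108 ⇒ -89856.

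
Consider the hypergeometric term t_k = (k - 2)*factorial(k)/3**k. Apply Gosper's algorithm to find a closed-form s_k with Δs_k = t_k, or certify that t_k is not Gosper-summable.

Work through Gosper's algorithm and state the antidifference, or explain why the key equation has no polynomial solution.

s_k = 3**(1 - k)*factorial(k)

Ratio r(k) = (k**2 - 1)/(3*(k - 2)).
Factor: A=k/3 + 1/3; B=1; C=k - 2.
f must satisfy (k/3 + 1/3)·f(k+1) − (1)·f(k) = k - 2.
Bound: deg f ≤ 0.
Solve for f: f(k) = 3 (degree 0 ≤ 0).
Then R = B(k−1)f/C = 3/(k - 2), so s_k = R(k)·t_k = 3**(1 - k)*factorial(k).
Verify: (k - 2)*factorial(k)/3**k matches t_k.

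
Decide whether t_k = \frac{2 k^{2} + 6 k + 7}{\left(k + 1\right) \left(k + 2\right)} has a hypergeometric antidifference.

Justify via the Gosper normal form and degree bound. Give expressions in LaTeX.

Step 1: r(k) = (k + 1)*(6*k + 2*(k + 1)**2 + 13)/((k + 3)*(2*k**2 + 6*k + 7)).
Normal form (A,B,C) = (k + 1, k + 3, k**2 + 3*k + 7/2).
Set up (k + 1)·f(k+1) − (k + 2)·f(k) − (k**2 + 3*k + 7/2) = 0.
Bound: deg f ≤ 2.
Solve for f: f(k) = k*(2*k + 5)/2 (degree 2 ≤ 2).
Certificate R = B(k−1)f/C = k*(k + 2)*(2*k + 5)/(2*k**2 + 6*k + 7) gives s_k = k*(2*k + 5)/(k + 1).
s_(k+1) − s_k = (2*k**2 + 6*k + 7)/(k**2 + 3*k + 2) = t_k.

Yes. s_k = \frac{k \left(2 k + 5\right)}{k + 1}.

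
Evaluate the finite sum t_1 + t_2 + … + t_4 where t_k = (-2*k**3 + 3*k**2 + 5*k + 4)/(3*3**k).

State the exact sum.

t_(k+1)/t_k = (2*k**3 + 3*k**2 - 5*k - 10)/(3*(2*k**3 - 3*k**2 - 5*k - 4)).
Normal form (A,B,C) = (1/3, 1, k**3 - 3*k**2/2 - 5*k/2 - 2).
Solve (1/3)·f(k+1) − (1)·f(k) = k**3 - 3*k**2/2 - 5*k/2 - 2.
d = 3 from the (0,0,3) case.
A polynomial solution: f(k) = -3*(k**3 - k - 2)/2.
So s_k = (B(k−1)f/C)·t_k = (-3*(k**3 - k - 2)/(2*k**3 - 3*k**2 - 5*k - 4))·t_k = (k**3 - k - 2)/3**k.
Check: Δs_k = (-3*k**3 + 2*k + (k + 1)**3 + 3)/(3*3**k). ✓
Σ_(k=1)^(4) t_k = s_(5) − s_(1) = 118/243 − (-2/3) = 280/243.

Σ = 280/243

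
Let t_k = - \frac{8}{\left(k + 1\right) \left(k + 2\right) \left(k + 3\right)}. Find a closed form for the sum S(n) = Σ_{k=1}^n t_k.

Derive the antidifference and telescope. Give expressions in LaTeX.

S(n) = \frac{2 n \left(- n - 5\right)}{3 \left(n^{2} + 5 n + 6\right)}

Step 1: r(k) = (k + 1)/(k + 4).
Factor: A=k + 1; B=k + 4; C=1.
Need (k + 1)·f(k+1) − (k + 3)·f(k) = 1.
deg f ≤ 2 (via 1,1,0).
Solving with deg f ≤ 2: f(k) = k*(k + 3)/4.
So s_k = (B(k−1)f/C)·t_k = (k*(k + 3)**2/4)·t_k = 2*k*(-k - 3)/((k + 1)*(k + 2)).
Verify: -8/(k**3 + 6*k**2 + 11*k + 6) matches t_k.
s_(n+1) = 2*(-n**2 - 5*n - 4)/(n**2 + 5*n + 6) and s_(1) = -4/3, so S(n) = 2*n*(-n - 5)/(3*(n**2 + 5*n + 6)).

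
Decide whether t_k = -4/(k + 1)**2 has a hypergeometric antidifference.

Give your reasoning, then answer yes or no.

No — key equation has no polynomial f.

Compute t_(k+1)/t_k: get (k + 1)**2/(k + 2)**2.
Take A(k)=k**2 + 2*k + 1, B(k)=k**2 + 4*k + 4, C(k)=1.
Key eq: (k**2 + 2*k + 1)·f(k+1) = (k**2 + 2*k + 1)·f(k) + (1).
deg f ≤ 0 (via 2,2,0).
f = c0 ⇒ A·f(k+1) − B(k−1)·f(k) − C = -1. The system {-1 = 0} is inconsistent; no antidifference.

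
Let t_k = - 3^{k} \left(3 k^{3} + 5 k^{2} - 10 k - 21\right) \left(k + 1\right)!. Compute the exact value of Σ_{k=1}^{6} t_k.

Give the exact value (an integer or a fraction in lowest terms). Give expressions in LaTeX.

t_(k+1)/t_k = 3*(3*k**4 + 20*k**3 + 37*k**2 - 5*k - 46)/(3*k**3 + 5*k**2 - 10*k - 21).
So A=3*k + 6 and B=1, with C=k**3 + 5*k**2/3 - 10*k/3 - 7.
Key eq: (3*k + 6)·f(k+1) = (1)·f(k) + (k**3 + 5*k**2/3 - 10*k/3 - 7).
Degrees (1,0,3) ⇒ d ≤ 2.
Coefficient equations give f(k) = (k - 3)*(k + 1)/3.
Then R = B(k−1)f/C = (k - 3)*(k + 1)/(3*k**3 + 5*k**2 - 10*k - 21), so s_k = R(k)·t_k = -3**k*(k - 3)*(k + 1)*factorial(k + 1).
s_(k+1) − s_k = -3**k*(3*k**3 + 5*k**2 - 10*k - 21)*factorial(k + 1) = t_k.
Evaluate s at k=7 and k=1: -2821754880 and 24; difference -2821754904.

Σ = -2821754904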